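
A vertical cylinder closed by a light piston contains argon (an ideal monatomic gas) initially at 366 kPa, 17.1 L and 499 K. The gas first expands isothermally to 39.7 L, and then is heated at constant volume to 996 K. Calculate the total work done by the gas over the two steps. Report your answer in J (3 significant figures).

W_total ≈ 5270 J

Step 1 (isothermal): W = P₁V₁ ln(V₂/V₁) = (6259) ln(39.7/17.1) = 5271 J.
Step 2 (isochoric): W = 0 (constant volume).
W_total = 5271 + 0 = 5271 J.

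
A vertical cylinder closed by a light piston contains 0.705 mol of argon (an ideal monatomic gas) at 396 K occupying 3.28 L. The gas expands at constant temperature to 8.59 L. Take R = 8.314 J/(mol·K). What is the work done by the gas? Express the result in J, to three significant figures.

W ≈ 2230 J

Isothermal: W = nRT ln(V₂/V₁).
W = (0.705)(8.314)(396) × ln(8.59/3.28)
  = 2321 × 0.9628
W_by_gas = 2235 J.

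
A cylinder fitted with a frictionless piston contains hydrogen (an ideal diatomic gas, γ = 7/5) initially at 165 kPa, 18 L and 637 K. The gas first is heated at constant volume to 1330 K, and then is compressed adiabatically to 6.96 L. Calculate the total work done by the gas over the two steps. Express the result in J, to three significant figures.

Step 1 (isochoric): W = 0 (constant volume).
After step 1: P = 344.5 kPa (V unchanged).
Step 2 (adiabatic): W = (P₁V₁ − P₂V₂)/(γ−1) = (6201 − 9068)/0.4 = -7168 J.
W_total = 0 − 7168 = -7168 J.

W_total ≈ -7170 J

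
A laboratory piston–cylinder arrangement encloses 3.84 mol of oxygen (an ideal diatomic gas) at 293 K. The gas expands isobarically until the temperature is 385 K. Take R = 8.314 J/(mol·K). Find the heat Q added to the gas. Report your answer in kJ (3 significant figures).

Q ≈ 10.3 kJ

Isobaric: W = nRΔT = (3.84)(8.314)(92) = 2937 J.
ΔU = nCᵥΔT with Cᵥ = 5R/2: ΔU = (3.84)(20.79)(92) = 7343 J.
Q = ΔU + W = 7343 + 2937 = 10280 J.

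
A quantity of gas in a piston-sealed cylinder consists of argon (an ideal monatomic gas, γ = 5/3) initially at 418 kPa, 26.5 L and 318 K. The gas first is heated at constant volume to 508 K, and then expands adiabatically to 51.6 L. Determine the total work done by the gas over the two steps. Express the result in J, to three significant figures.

W_total ≈ 9520 J

Step 1 (isochoric): W = 0 (constant volume).
After step 1: P = 667.7 kPa (V unchanged).
Step 2 (adiabatic): W = (P₁V₁ − P₂V₂)/(γ−1) = (17695 − 11348)/0.667 = 9521 J.
W_total = 0 + 9521 = 9521 J.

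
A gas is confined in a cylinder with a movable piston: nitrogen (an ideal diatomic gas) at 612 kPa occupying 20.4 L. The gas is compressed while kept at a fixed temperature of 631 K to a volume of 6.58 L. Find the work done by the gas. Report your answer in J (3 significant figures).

Isothermal: W = nRT ln(V₂/V₁) = P₁V₁ ln(V₂/V₁).
P₁V₁ = (612 kPa)(20.4 L) = 12485 J.
W = 12485 × ln(6.58/20.4) = 12485 × -1.132
W_by_gas = -14127 J.

W ≈ -14100 J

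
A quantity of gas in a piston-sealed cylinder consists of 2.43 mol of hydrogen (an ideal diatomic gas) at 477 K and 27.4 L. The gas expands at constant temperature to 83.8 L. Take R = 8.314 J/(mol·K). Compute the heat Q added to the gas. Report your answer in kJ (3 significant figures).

Isothermal ⇒ ΔU = 0, so Q = W = nRT ln(V₂/V₁).
Q = (2.43)(8.314)(477) ln(83.8/27.4) = 9637 × 1.118 = 10773 J.

Q ≈ 10.8 kJ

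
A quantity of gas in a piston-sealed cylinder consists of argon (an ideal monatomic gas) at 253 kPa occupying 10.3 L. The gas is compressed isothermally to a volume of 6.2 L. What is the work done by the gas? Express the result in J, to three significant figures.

W ≈ -1320 J

Isothermal: W = nRT ln(V₂/V₁) = P₁V₁ ln(V₂/V₁).
P₁V₁ = (253 kPa)(10.3 L) = 2606 J.
W = 2606 × ln(6.2/10.3) = 2606 × -0.5076
W_by_gas = -1323 J.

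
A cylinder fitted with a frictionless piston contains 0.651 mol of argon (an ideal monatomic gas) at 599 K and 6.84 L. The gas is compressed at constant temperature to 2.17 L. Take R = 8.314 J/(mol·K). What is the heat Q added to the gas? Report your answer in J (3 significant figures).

Isothermal ⇒ ΔU = 0, so Q = W = nRT ln(V₂/V₁).
Q = (0.651)(8.314)(599) ln(2.17/6.84) = 3242 × -1.148 = -3722 J.

Q ≈ -3720 J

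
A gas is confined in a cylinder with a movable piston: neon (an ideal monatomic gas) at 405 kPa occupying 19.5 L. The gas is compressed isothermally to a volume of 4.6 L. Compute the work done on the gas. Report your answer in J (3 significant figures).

W ≈ 11400 J

Isothermal: W = nRT ln(V₂/V₁) = P₁V₁ ln(V₂/V₁).
P₁V₁ = (405 kPa)(19.5 L) = 7898 J.
W = 7898 × ln(4.6/19.5) = 7898 × -1.444
W_by_gas = -11407 J; work on gas = −W_by = 11407 J.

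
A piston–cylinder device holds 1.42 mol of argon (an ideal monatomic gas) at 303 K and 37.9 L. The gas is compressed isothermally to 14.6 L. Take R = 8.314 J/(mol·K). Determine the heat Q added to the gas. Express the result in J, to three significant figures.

Q ≈ -3410 J

Isothermal ⇒ ΔU = 0, so Q = W = nRT ln(V₂/V₁).
Q = (1.42)(8.314)(303) ln(14.6/37.9) = 3577 × -0.9539 = -3412 J.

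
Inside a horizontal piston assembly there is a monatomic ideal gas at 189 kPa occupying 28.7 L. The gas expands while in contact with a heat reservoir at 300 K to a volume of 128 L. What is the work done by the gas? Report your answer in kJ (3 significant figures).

W ≈ 8.11 kJ

Isothermal: W = nRT ln(V₂/V₁) = P₁V₁ ln(V₂/V₁).
P₁V₁ = (189 kPa)(28.7 L) = 5424 J.
W = 5424 × ln(128/28.7) = 5424 × 1.495
W_by_gas = 8110 J.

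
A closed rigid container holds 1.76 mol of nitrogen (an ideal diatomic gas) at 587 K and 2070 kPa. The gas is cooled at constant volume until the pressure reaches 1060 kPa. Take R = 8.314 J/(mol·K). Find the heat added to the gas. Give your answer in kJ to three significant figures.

Constant volume ⇒ W = 0, so Q = ΔU = nCᵥΔT with Cᵥ = 5R/2 = 20.79 J/(mol·K).
At constant V, T₂/T₁ = P₂/P₁ ⇒ ΔT = T₁(P₂/P₁ − 1) = 587·(1060/2070 − 1) = -286.4 K.
ΔU = (1.76)(20.79)(-286.4) = -10477 J.

Q ≈ -10.5 kJ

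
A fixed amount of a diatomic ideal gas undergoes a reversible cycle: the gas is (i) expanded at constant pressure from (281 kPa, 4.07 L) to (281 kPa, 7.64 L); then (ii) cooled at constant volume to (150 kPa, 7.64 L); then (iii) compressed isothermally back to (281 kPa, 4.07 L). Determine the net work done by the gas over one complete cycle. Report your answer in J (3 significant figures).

W_net ≈ 281 J

Leg (i): W = PΔV = (281)(7.64 − 4.07) = 1003 J.
Leg (ii): W = 0.
Leg (iii): W = PᵢVᵢ ln(V_f/Vᵢ) = (1146) ln(4.07/7.64) = -721.7 J.
W_net = 1003 − 721.7 = 281.5 J.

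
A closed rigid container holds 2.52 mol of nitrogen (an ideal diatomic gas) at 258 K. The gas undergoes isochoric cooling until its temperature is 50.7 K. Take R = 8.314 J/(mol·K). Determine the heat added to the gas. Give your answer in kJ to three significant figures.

Q ≈ -10.9 kJ

Constant volume ⇒ W = 0, so Q = ΔU = nCᵥΔT with Cᵥ = 5R/2 = 20.79 J/(mol·K).
ΔU = (2.52)(20.79)(50.7 − 258) = -10858 J.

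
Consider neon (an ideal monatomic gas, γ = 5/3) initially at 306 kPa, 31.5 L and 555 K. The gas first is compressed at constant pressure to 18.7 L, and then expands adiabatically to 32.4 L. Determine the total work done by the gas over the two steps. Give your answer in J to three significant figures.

Step 1 (isobaric): W = PΔV = (306 kPa)(18.7 − 31.5 L) = -3917 J.
After step 1: P = 306 kPa, V = 18.7 L, T = 329.5 K.
Step 2 (adiabatic): W = (P₁V₁ − P₂V₂)/(γ−1) = (5722 − 3967)/0.667 = 2633 J.
W_total = -3917 + 2633 = -1284 J.

W_total ≈ -1280 J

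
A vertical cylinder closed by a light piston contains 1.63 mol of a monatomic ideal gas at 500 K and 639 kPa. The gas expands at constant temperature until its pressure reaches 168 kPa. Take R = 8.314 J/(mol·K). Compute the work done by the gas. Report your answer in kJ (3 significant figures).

W ≈ 9.05 kJ

Isothermal process: W = nRT ln(V₂/V₁) = nRT ln(P₁/P₂).
W = (1.63)(8.314)(500) × ln(639/168)
  = 6776 × ln(3.804) = 6776 × 1.336
W_by_gas = 9052 J.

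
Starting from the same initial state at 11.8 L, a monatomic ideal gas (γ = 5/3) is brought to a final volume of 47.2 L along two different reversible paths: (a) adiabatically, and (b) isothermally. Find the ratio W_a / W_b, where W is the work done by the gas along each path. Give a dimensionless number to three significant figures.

Path (a) adiabatic: W = P₁V₁(1 − (V₁/V₂)^(γ−1))/(γ−1) → W_a/(P₁V₁) = 0.9047.
Path (b) isothermal: W = P₁V₁ ln(V₂/V₁) → W_b/(P₁V₁) = 1.386.
W_a / W_b = 0.9047 / 1.386 = 0.6526.

W_a / W_b ≈ 0.653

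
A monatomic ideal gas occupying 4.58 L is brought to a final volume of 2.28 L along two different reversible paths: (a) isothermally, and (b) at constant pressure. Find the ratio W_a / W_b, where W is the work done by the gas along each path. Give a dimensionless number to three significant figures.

Path (a) isothermal: W = P₁V₁ ln(V₂/V₁) → W_a/(P₁V₁) = -0.6975.
Path (b) isobaric: W = P₁(V₂ − V₁) → W_b/(P₁V₁) = -0.5022.
W_a / W_b = -0.6975 / -0.5022 = 1.389.

W_a / W_b ≈ 1.39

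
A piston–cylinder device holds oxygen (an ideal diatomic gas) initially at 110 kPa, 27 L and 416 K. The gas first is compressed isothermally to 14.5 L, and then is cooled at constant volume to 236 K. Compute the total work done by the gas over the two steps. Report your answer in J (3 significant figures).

Step 1 (isothermal): W = P₁V₁ ln(V₂/V₁) = (2970) ln(14.5/27) = -1846 J.
Step 2 (isochoric): W = 0 (constant volume).
W_total = -1846 + 0 = -1846 J.

W_total ≈ -1850 J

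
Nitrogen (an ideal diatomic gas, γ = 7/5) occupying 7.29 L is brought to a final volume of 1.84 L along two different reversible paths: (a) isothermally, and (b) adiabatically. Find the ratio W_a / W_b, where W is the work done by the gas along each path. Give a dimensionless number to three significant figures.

Path (a) isothermal: W = P₁V₁ ln(V₂/V₁) → W_a/(P₁V₁) = -1.377.
Path (b) adiabatic: W = P₁V₁(1 − (V₁/V₂)^(γ−1))/(γ−1) → W_b/(P₁V₁) = -1.836.
W_a / W_b = -1.377 / -1.836 = 0.7498.

W_a / W_b ≈ 0.750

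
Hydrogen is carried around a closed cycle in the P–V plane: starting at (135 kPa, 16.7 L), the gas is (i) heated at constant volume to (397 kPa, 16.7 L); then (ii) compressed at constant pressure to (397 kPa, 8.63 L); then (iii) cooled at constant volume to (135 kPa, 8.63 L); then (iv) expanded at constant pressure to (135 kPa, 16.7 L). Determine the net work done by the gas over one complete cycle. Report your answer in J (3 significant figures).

W_net ≈ -2110 J

Constant-volume legs do no work.
W(ii) = (397)(8.63 − 16.7) = -3204 J; W(iv) = (135)(16.7 − 8.63) = 1089 J.
W_net = -3204 + 1089 = -2114 J (the counter-clockwise enclosed area).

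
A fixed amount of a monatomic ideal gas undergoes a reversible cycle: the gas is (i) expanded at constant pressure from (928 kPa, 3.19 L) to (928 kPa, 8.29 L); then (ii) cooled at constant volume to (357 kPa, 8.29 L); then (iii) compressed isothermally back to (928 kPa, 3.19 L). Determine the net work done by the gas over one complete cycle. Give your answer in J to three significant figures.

Leg (i): W = PΔV = (928)(8.29 − 3.19) = 4733 J.
Leg (ii): W = 0.
Leg (iii): W = PᵢVᵢ ln(V_f/Vᵢ) = (2960) ln(3.19/8.29) = -2826 J.
W_net = 4733 − 2826 = 1906 J.

W_net ≈ 1910 J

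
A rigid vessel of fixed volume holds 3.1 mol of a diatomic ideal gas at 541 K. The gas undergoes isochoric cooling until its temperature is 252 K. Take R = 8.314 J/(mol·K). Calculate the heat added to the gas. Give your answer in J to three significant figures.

Constant volume ⇒ W = 0, so Q = ΔU = nCᵥΔT with Cᵥ = 5R/2 = 20.79 J/(mol·K).
ΔU = (3.1)(20.79)(252 − 541) = -18621 J.

Q ≈ -18600 J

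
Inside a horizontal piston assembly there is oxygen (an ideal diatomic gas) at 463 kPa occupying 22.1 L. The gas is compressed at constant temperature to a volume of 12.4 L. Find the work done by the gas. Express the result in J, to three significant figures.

Isothermal: W = nRT ln(V₂/V₁) = P₁V₁ ln(V₂/V₁).
P₁V₁ = (463 kPa)(22.1 L) = 10232 J.
W = 10232 × ln(12.4/22.1) = 10232 × -0.5779
W_by_gas = -5913 J.

W ≈ -5910 J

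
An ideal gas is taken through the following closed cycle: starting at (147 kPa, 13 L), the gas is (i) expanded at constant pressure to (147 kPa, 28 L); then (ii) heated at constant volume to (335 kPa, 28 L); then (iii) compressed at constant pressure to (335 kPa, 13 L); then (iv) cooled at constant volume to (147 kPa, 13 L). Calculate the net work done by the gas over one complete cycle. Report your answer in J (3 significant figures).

Constant-volume legs do no work.
W(i) = (147)(28 − 13) = 2205 J; W(iii) = (335)(13 − 28) = -5025 J.
W_net = 2205 − 5025 = -2820 J (the counter-clockwise enclosed area).

W_net ≈ -2820 J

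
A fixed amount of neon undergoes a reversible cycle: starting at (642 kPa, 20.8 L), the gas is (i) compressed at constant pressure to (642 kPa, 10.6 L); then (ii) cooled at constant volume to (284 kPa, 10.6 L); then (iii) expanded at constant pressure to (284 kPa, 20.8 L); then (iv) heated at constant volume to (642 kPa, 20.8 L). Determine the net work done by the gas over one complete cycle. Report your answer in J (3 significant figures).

Constant-volume legs do no work.
W(i) = (642)(10.6 − 20.8) = -6548 J; W(iii) = (284)(20.8 − 10.6) = 2897 J.
W_net = -6548 + 2897 = -3652 J (the counter-clockwise enclosed area).

W_net ≈ -3650 J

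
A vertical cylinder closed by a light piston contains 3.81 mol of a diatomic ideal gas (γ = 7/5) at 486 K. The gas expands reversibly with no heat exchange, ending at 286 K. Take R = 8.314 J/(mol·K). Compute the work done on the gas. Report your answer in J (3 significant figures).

Adiabatic ⇒ Q = 0, so W_by = −ΔU = nCᵥ(T₁ − T₂).
Cᵥ = 5R/2 = 20.79 J/(mol·K).
W = (3.81)(20.79)(486 − 286) = 15838 J.
Work on gas = −W_by = -15838 J.

W ≈ -15800 J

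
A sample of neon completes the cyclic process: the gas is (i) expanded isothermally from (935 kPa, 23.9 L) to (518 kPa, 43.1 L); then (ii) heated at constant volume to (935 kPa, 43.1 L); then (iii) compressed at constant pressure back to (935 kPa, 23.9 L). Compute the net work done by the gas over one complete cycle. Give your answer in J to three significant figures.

W_net ≈ -4780 J

Leg (i): W = PᵢVᵢ ln(V_f/Vᵢ) = (22346) ln(43.1/23.9) = 13176 J.
Leg (ii): W = 0.
Leg (iii): W = PΔV = (935)(23.9 − 43.1) = -17952 J.
W_net = 13176 − 17952 = -4776 J.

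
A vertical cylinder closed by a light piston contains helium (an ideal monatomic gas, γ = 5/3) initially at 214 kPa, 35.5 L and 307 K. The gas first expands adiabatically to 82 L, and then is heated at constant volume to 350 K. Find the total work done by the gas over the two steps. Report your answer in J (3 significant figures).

Step 1 (adiabatic): W = (P₁V₁ − P₂V₂)/(γ−1) = (7597 − 4348)/0.667 = 4874 J.
Step 2 (isochoric): W = 0 (constant volume).
W_total = 4874 + 0 = 4874 J.

W_total ≈ 4870 J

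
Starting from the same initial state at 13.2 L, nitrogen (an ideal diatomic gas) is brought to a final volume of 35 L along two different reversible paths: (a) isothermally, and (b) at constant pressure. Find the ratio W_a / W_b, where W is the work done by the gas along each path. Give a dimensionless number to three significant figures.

W_a / W_b ≈ 0.590

Path (a) isothermal: W = P₁V₁ ln(V₂/V₁) → W_a/(P₁V₁) = 0.9751.
Path (b) isobaric: W = P₁(V₂ − V₁) → W_b/(P₁V₁) = 1.652.
W_a / W_b = 0.9751 / 1.652 = 0.5904.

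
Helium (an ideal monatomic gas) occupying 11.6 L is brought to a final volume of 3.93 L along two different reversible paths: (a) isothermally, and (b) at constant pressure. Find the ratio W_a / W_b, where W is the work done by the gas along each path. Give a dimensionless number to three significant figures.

W_a / W_b ≈ 1.64

Path (a) isothermal: W = P₁V₁ ln(V₂/V₁) → W_a/(P₁V₁) = -1.082.
Path (b) isobaric: W = P₁(V₂ − V₁) → W_b/(P₁V₁) = -0.6612.
W_a / W_b = -1.082 / -0.6612 = 1.637.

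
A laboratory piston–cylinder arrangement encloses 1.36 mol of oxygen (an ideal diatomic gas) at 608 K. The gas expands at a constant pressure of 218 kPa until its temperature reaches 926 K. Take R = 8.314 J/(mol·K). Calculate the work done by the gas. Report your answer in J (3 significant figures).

Isobaric: W = P ΔV = nR ΔT.
W = (1.36)(8.314)(926 − 608) = 3596 J.

W ≈ 3600 J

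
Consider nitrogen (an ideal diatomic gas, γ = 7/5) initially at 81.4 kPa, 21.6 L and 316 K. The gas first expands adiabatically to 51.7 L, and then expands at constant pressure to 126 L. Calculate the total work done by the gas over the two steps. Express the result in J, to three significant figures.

W_total ≈ 3080 J

Step 1 (adiabatic): W = (P₁V₁ − P₂V₂)/(γ−1) = (1758 − 1240)/0.4 = 1295 J.
After step 1: P = 23.99 kPa, V = 51.7 L, T = 222.9 K.
Step 2 (isobaric): W = PΔV = (23.99 kPa)(126 − 51.7 L) = 1782 J.
W_total = 1295 + 1782 = 3078 J.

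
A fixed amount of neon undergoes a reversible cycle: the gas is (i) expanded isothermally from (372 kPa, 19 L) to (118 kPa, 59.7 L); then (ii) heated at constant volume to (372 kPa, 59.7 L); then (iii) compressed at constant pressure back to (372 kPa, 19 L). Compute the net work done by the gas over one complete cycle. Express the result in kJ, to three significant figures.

W_net ≈ -7.05 kJ

Leg (i): W = PᵢVᵢ ln(V_f/Vᵢ) = (7068) ln(59.7/19) = 8092 J.
Leg (ii): W = 0.
Leg (iii): W = PΔV = (372)(19 − 59.7) = -15140 J.
W_net = 8092 − 15140 = -7048 J.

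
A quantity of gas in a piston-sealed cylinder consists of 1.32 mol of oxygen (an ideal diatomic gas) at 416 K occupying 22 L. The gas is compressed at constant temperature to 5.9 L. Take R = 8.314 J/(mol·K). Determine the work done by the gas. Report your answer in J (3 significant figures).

Isothermal: W = nRT ln(V₂/V₁).
W = (1.32)(8.314)(416) × ln(5.9/22)
  = 4565 × -1.316
W_by_gas = -6008 J.

W ≈ -6010 J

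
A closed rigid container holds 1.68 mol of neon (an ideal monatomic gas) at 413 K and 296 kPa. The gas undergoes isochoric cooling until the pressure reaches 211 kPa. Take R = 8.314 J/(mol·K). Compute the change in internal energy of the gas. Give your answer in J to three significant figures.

ΔU ≈ -2480 J

Constant volume ⇒ W = 0, so Q = ΔU = nCᵥΔT with Cᵥ = 3R/2 = 12.47 J/(mol·K).
At constant V, T₂/T₁ = P₂/P₁ ⇒ ΔT = T₁(P₂/P₁ − 1) = 413·(211/296 − 1) = -118.6 K.
ΔU = (1.68)(12.47)(-118.6) = -2485 J.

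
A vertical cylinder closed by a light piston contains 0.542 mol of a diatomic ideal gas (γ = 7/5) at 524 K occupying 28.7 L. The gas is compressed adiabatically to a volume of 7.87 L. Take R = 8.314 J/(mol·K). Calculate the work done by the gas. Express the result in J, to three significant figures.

Adiabatic: TV^(γ−1) = const with γ = 7/5.
T₂ = T₁ (V₁/V₂)^(γ−1) = 524 × (28.7/7.87)^0.4 = 524 × 1.678 = 879.2 K.
W_by = nCᵥ(T₁ − T₂) = (0.542)(20.79)(524 − 879.2) = -4002 J.

W ≈ -4000 J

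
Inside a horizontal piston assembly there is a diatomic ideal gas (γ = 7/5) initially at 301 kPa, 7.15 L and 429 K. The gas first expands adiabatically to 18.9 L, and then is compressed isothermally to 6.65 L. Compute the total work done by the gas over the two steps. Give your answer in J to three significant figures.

Step 1 (adiabatic): W = (P₁V₁ − P₂V₂)/(γ−1) = (2152 − 1459)/0.4 = 1733 J.
After step 1: P = 77.19 kPa, V = 18.9 L, T = 290.8 K.
Step 2 (isothermal): W = P₁V₁ ln(V₂/V₁) = (1459) ln(6.65/18.9) = -1524 J.
W_total = 1733 − 1524 = 209.4 J.

W_total ≈ 209 J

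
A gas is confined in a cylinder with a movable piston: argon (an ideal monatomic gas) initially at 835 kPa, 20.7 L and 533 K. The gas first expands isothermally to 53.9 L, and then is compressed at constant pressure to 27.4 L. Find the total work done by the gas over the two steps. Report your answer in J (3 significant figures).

Step 1 (isothermal): W = P₁V₁ ln(V₂/V₁) = (17284) ln(53.9/20.7) = 16541 J.
After step 1: P = 320.7 kPa, V = 53.9 L, T = 533 K.
Step 2 (isobaric): W = PΔV = (320.7 kPa)(27.4 − 53.9 L) = -8498 J.
W_total = 16541 − 8498 = 8043 J.

W_total ≈ 8040 J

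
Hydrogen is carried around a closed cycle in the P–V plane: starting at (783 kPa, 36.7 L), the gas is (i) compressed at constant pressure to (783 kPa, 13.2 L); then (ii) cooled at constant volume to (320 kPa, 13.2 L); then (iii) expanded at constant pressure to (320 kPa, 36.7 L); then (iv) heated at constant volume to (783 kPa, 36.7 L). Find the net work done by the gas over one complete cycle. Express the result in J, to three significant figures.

Constant-volume legs do no work.
W(i) = (783)(13.2 − 36.7) = -18401 J; W(iii) = (320)(36.7 − 13.2) = 7520 J.
W_net = -18401 + 7520 = -10881 J (the counter-clockwise enclosed area).

W_net ≈ -10900 J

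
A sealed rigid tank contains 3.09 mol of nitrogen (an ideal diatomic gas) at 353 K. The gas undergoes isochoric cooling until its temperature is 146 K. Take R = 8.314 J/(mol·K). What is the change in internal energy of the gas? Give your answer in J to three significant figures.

ΔU ≈ -13300 J

Constant volume ⇒ W = 0, so Q = ΔU = nCᵥΔT with Cᵥ = 5R/2 = 20.79 J/(mol·K).
ΔU = (3.09)(20.79)(146 − 353) = -13295 J.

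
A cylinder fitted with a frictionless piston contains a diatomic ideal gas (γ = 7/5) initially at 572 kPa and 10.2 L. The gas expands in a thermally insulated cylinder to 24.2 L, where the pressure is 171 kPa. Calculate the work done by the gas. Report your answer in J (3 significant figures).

W ≈ 4240 J

Adiabatic: W = (P₁V₁ − P₂V₂)/(γ − 1) with γ = 7/5.
P₁V₁ = 5834 J, P₂V₂ = 4138 J.
W = (5834 − 4138) / 0.4 = 4241 J.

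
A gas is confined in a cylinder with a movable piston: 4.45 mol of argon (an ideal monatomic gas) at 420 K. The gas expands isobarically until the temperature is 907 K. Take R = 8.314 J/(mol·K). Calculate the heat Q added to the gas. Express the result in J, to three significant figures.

Isobaric: W = nRΔT = (4.45)(8.314)(487) = 18018 J.
ΔU = nCᵥΔT with Cᵥ = 3R/2: ΔU = (4.45)(12.47)(487) = 27027 J.
Q = ΔU + W = 27027 + 18018 = 45044 J.

Q ≈ 45000 J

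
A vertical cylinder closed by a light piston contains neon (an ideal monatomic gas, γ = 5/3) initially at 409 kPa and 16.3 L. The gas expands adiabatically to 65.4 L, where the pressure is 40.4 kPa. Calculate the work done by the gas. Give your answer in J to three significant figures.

Adiabatic: W = (P₁V₁ − P₂V₂)/(γ − 1) with γ = 5/3.
P₁V₁ = 6667 J, P₂V₂ = 2642 J.
W = (6667 − 2642) / 0.6667 = 6037 J.

W ≈ 6040 J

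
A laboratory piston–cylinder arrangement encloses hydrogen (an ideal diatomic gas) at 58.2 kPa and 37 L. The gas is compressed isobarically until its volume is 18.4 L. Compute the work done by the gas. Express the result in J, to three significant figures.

W ≈ -1080 J

Isobaric: W = P ΔV.
W = (58.2 kPa)(18.4 − 37 L) = (58.2)(-18.6) = -1083 J.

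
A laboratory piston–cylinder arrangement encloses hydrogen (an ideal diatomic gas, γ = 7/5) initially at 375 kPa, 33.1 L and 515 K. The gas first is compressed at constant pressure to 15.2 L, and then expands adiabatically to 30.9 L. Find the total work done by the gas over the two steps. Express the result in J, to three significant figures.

Step 1 (isobaric): W = PΔV = (375 kPa)(15.2 − 33.1 L) = -6713 J.
After step 1: P = 375 kPa, V = 15.2 L, T = 236.5 K.
Step 2 (adiabatic): W = (P₁V₁ − P₂V₂)/(γ−1) = (5700 − 4292)/0.4 = 3521 J.
W_total = -6713 + 3521 = -3192 J.

W_total ≈ -3190 J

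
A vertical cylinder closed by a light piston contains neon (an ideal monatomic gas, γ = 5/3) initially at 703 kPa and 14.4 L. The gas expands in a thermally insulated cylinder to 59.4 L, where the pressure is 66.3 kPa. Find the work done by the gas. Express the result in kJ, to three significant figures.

W ≈ 9.28 kJ

Adiabatic: W = (P₁V₁ − P₂V₂)/(γ − 1) with γ = 5/3.
P₁V₁ = 10123 J, P₂V₂ = 3938 J.
W = (10123 − 3938) / 0.6667 = 9277 J.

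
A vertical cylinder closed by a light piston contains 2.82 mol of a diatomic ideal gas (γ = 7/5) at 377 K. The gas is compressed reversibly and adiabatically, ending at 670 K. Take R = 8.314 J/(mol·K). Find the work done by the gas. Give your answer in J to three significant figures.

Adiabatic ⇒ Q = 0, so W_by = −ΔU = nCᵥ(T₁ − T₂).
Cᵥ = 5R/2 = 20.79 J/(mol·K).
W = (2.82)(20.79)(377 − 670) = -17174 J.

W ≈ -17200 J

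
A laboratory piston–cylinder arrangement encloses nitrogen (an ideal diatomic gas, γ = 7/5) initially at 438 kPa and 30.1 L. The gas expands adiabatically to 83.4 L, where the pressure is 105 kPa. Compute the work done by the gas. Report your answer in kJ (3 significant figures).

W ≈ 11.1 kJ

Adiabatic: W = (P₁V₁ − P₂V₂)/(γ − 1) with γ = 7/5.
P₁V₁ = 13184 J, P₂V₂ = 8757 J.
W = (13184 − 8757) / 0.4 = 11067 J.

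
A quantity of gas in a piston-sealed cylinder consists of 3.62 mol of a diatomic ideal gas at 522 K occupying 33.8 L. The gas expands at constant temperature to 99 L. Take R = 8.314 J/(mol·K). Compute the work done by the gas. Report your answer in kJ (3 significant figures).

Isothermal: W = nRT ln(V₂/V₁).
W = (3.62)(8.314)(522) × ln(99/33.8)
  = 15710 × 1.075
W_by_gas = 16883 J.

W ≈ 16.9 kJ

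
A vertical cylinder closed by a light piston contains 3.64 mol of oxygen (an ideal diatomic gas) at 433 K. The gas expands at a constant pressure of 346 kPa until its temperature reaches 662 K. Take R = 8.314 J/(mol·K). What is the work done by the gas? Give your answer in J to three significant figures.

Isobaric: W = P ΔV = nR ΔT.
W = (3.64)(8.314)(662 − 433) = 6930 J.

W ≈ 6930 J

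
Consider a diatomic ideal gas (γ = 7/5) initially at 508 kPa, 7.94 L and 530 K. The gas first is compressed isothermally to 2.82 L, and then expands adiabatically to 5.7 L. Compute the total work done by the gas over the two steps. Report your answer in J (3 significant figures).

W_total ≈ -1700 J

Step 1 (isothermal): W = P₁V₁ ln(V₂/V₁) = (4034) ln(2.82/7.94) = -4175 J.
After step 1: P = 1430 kPa, V = 2.82 L, T = 530 K.
Step 2 (adiabatic): W = (P₁V₁ − P₂V₂)/(γ−1) = (4034 − 3044)/0.4 = 2474 J.
W_total = -4175 + 2474 = -1701 J.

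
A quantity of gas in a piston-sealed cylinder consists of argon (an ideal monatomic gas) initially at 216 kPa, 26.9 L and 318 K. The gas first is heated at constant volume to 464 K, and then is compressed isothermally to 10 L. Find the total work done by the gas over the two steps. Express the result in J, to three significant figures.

W_total ≈ -8390 J

Step 1 (isochoric): W = 0 (constant volume).
After step 1: P = 315.2 kPa (V unchanged).
Step 2 (isothermal): W = P₁V₁ ln(V₂/V₁) = (8478) ln(10/26.9) = -8389 J.
W_total = 0 − 8389 = -8389 J.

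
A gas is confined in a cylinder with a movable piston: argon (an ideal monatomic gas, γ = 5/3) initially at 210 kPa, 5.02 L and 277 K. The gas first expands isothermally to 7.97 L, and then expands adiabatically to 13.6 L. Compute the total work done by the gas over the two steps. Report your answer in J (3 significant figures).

W_total ≈ 961 J

Step 1 (isothermal): W = P₁V₁ ln(V₂/V₁) = (1054) ln(7.97/5.02) = 487.3 J.
After step 1: P = 132.3 kPa, V = 7.97 L, T = 277 K.
Step 2 (adiabatic): W = (P₁V₁ − P₂V₂)/(γ−1) = (1054 − 738.2)/0.667 = 473.9 J.
W_total = 487.3 + 473.9 = 961.2 J.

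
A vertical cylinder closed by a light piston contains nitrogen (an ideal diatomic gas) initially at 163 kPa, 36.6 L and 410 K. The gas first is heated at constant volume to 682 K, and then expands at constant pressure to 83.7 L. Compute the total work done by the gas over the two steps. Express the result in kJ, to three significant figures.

Step 1 (isochoric): W = 0 (constant volume).
After step 1: P = 271.1 kPa (V unchanged).
Step 2 (isobaric): W = PΔV = (271.1 kPa)(83.7 − 36.6 L) = 12771 J.
W_total = 0 + 12771 = 12771 J.

W_total ≈ 12.8 kJ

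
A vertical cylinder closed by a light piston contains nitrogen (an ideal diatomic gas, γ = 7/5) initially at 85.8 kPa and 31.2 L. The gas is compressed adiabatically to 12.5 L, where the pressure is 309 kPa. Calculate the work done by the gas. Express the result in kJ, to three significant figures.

Adiabatic: W = (P₁V₁ − P₂V₂)/(γ − 1) with γ = 7/5.
P₁V₁ = 2677 J, P₂V₂ = 3862 J.
W = (2677 − 3862) / 0.4 = -2964 J.

W ≈ -2.96 kJ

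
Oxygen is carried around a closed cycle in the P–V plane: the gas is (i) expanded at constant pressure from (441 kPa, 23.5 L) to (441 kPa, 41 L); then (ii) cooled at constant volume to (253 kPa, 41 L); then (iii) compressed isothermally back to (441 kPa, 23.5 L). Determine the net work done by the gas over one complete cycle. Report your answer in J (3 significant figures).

Leg (i): W = PΔV = (441)(41 − 23.5) = 7718 J.
Leg (ii): W = 0.
Leg (iii): W = PᵢVᵢ ln(V_f/Vᵢ) = (10373) ln(23.5/41) = -5773 J.
W_net = 7718 − 5773 = 1944 J.

W_net ≈ 1940 J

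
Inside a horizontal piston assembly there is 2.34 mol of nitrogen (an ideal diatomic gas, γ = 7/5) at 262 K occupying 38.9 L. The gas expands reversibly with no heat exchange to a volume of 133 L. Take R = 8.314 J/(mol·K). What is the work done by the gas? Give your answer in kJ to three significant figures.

Adiabatic: TV^(γ−1) = const with γ = 7/5.
T₂ = T₁ (V₁/V₂)^(γ−1) = 262 × (38.9/133)^0.4 = 262 × 0.6116 = 160.2 K.
W_by = nCᵥ(T₁ − T₂) = (2.34)(20.79)(262 − 160.2) = 4950 J.

W ≈ 4.95 kJ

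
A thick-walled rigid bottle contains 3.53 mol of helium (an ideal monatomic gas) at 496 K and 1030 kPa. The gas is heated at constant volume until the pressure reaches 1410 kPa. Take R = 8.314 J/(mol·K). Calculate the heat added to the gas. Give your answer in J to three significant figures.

Constant volume ⇒ W = 0, so Q = ΔU = nCᵥΔT with Cᵥ = 3R/2 = 12.47 J/(mol·K).
At constant V, T₂/T₁ = P₂/P₁ ⇒ ΔT = T₁(P₂/P₁ − 1) = 496·(1410/1030 − 1) = 183 K.
ΔU = (3.53)(12.47)(183) = 8056 J.

Q ≈ 8060 J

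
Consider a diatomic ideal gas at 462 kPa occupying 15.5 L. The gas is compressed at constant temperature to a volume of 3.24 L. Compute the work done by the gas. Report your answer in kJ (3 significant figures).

Isothermal: W = nRT ln(V₂/V₁) = P₁V₁ ln(V₂/V₁).
P₁V₁ = (462 kPa)(15.5 L) = 7161 J.
W = 7161 × ln(3.24/15.5) = 7161 × -1.565
W_by_gas = -11209 J.

W ≈ -11.2 kJ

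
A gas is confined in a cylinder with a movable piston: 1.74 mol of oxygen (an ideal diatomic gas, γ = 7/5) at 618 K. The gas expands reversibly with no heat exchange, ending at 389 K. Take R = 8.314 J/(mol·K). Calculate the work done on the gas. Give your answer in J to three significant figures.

Adiabatic ⇒ Q = 0, so W_by = −ΔU = nCᵥ(T₁ − T₂).
Cᵥ = 5R/2 = 20.79 J/(mol·K).
W = (1.74)(20.79)(618 − 389) = 8282 J.
Work on gas = −W_by = -8282 J.

W ≈ -8280 J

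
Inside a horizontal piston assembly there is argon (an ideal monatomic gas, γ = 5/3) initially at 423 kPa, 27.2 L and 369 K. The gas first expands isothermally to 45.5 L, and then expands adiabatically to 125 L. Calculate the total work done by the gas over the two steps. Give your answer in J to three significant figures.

Step 1 (isothermal): W = P₁V₁ ln(V₂/V₁) = (11506) ln(45.5/27.2) = 5920 J.
After step 1: P = 252.9 kPa, V = 45.5 L, T = 369 K.
Step 2 (adiabatic): W = (P₁V₁ − P₂V₂)/(γ−1) = (11506 − 5866)/0.667 = 8460 J.
W_total = 5920 + 8460 = 14380 J.

W_total ≈ 14400 J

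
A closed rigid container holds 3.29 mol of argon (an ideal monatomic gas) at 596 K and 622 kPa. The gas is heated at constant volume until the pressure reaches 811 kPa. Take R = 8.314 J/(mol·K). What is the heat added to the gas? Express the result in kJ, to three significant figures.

Q ≈ 7.43 kJ

Constant volume ⇒ W = 0, so Q = ΔU = nCᵥΔT with Cᵥ = 3R/2 = 12.47 J/(mol·K).
At constant V, T₂/T₁ = P₂/P₁ ⇒ ΔT = T₁(P₂/P₁ − 1) = 596·(811/622 − 1) = 181.1 K.
ΔU = (3.29)(12.47)(181.1) = 7430 J.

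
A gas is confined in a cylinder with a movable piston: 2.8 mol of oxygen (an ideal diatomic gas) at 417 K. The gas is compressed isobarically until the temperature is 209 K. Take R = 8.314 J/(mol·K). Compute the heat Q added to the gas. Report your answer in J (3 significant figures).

Q ≈ -16900 J

Isobaric: W = nRΔT = (2.8)(8.314)(-208) = -4842 J.
ΔU = nCᵥΔT with Cᵥ = 5R/2: ΔU = (2.8)(20.79)(-208) = -12105 J.
Q = ΔU + W = -12105 − 4842 = -16947 J.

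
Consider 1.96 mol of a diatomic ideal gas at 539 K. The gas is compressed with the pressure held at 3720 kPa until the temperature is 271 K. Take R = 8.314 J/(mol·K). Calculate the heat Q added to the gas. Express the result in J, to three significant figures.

Isobaric: W = nRΔT = (1.96)(8.314)(-268) = -4367 J.
ΔU = nCᵥΔT with Cᵥ = 5R/2: ΔU = (1.96)(20.79)(-268) = -10918 J.
Q = ΔU + W = -10918 − 4367 = -15285 J.

Q ≈ -15300 J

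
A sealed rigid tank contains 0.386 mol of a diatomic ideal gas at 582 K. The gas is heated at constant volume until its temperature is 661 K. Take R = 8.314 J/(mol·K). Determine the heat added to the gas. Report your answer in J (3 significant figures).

Constant volume ⇒ W = 0, so Q = ΔU = nCᵥΔT with Cᵥ = 5R/2 = 20.79 J/(mol·K).
ΔU = (0.386)(20.79)(661 − 582) = 633.8 J.

Q ≈ 634 J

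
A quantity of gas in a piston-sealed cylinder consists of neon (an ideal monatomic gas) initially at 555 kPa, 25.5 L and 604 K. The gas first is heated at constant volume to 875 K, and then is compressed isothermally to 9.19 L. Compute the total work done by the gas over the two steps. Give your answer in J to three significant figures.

Step 1 (isochoric): W = 0 (constant volume).
After step 1: P = 804 kPa (V unchanged).
Step 2 (isothermal): W = P₁V₁ ln(V₂/V₁) = (20502) ln(9.19/25.5) = -20924 J.
W_total = 0 − 20924 = -20924 J.

W_total ≈ -20900 J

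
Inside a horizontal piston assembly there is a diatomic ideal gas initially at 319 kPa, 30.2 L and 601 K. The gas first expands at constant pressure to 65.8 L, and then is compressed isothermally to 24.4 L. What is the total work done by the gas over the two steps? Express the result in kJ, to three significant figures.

Step 1 (isobaric): W = PΔV = (319 kPa)(65.8 − 30.2 L) = 11356 J.
After step 1: P = 319 kPa, V = 65.8 L, T = 1309 K.
Step 2 (isothermal): W = P₁V₁ ln(V₂/V₁) = (20990) ln(24.4/65.8) = -20823 J.
W_total = 11356 − 20823 = -9467 J.

W_total ≈ -9.47 kJ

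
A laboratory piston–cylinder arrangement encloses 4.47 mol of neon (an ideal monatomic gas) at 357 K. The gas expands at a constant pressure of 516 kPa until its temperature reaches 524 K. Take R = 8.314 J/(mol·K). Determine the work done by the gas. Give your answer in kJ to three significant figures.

W ≈ 6.21 kJ

Isobaric: W = P ΔV = nR ΔT.
W = (4.47)(8.314)(524 − 357) = 6206 J.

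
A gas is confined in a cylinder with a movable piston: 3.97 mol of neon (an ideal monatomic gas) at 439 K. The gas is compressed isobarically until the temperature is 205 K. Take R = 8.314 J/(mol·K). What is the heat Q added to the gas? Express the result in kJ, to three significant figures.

Isobaric: W = nRΔT = (3.97)(8.314)(-234) = -7724 J.
ΔU = nCᵥΔT with Cᵥ = 3R/2: ΔU = (3.97)(12.47)(-234) = -11585 J.
Q = ΔU + W = -11585 − 7724 = -19309 J.

Q ≈ -19.3 kJ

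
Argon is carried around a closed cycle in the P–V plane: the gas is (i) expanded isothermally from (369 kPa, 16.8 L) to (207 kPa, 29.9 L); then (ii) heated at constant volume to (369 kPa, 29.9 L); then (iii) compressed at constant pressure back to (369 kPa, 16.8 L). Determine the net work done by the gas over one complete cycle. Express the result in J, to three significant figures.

Leg (i): W = PᵢVᵢ ln(V_f/Vᵢ) = (6199) ln(29.9/16.8) = 3574 J.
Leg (ii): W = 0.
Leg (iii): W = PΔV = (369)(16.8 − 29.9) = -4834 J.
W_net = 3574 − 4834 = -1260 J.

W_net ≈ -1260 J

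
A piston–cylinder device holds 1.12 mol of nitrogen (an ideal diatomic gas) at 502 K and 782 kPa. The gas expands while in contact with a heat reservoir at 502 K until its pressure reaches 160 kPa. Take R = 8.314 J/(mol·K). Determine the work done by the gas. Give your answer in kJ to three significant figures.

Isothermal process: W = nRT ln(V₂/V₁) = nRT ln(P₁/P₂).
W = (1.12)(8.314)(502) × ln(782/160)
  = 4674 × ln(4.888) = 4674 × 1.587
W_by_gas = 7417 J.

W ≈ 7.42 kJ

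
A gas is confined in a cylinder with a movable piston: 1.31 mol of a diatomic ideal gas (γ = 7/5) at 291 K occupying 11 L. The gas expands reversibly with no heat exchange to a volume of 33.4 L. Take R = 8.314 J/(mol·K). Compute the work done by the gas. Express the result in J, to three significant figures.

Adiabatic: TV^(γ−1) = const with γ = 7/5.
T₂ = T₁ (V₁/V₂)^(γ−1) = 291 × (11/33.4)^0.4 = 291 × 0.6413 = 186.6 K.
W_by = nCᵥ(T₁ − T₂) = (1.31)(20.79)(291 − 186.6) = 2842 J.

W ≈ 2840 J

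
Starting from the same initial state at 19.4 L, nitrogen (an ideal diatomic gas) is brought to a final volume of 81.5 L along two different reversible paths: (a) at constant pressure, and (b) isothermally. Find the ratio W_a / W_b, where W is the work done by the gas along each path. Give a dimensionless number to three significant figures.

W_a / W_b ≈ 2.23

Path (a) isobaric: W = P₁(V₂ − V₁) → W_a/(P₁V₁) = 3.201.
Path (b) isothermal: W = P₁V₁ ln(V₂/V₁) → W_b/(P₁V₁) = 1.435.
W_a / W_b = 3.201 / 1.435 = 2.23.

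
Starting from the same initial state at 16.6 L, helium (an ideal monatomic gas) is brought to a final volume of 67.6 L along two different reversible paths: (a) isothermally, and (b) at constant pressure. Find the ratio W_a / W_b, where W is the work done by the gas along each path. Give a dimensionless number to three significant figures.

Path (a) isothermal: W = P₁V₁ ln(V₂/V₁) → W_a/(P₁V₁) = 1.404.
Path (b) isobaric: W = P₁(V₂ − V₁) → W_b/(P₁V₁) = 3.072.
W_a / W_b = 1.404 / 3.072 = 0.4571.

W_a / W_b ≈ 0.457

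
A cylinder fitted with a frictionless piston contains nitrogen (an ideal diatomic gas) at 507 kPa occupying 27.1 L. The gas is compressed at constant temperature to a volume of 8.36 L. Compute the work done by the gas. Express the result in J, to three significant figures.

Isothermal: W = nRT ln(V₂/V₁) = P₁V₁ ln(V₂/V₁).
P₁V₁ = (507 kPa)(27.1 L) = 13740 J.
W = 13740 × ln(8.36/27.1) = 13740 × -1.176
W_by_gas = -16159 J.

W ≈ -16200 J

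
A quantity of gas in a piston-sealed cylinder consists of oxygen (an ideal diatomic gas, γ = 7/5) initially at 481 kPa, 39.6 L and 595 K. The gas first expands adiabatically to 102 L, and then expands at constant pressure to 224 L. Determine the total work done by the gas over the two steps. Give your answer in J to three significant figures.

W_total ≈ 30600 J

Step 1 (adiabatic): W = (P₁V₁ − P₂V₂)/(γ−1) = (19048 − 13046)/0.4 = 15004 J.
After step 1: P = 127.9 kPa, V = 102 L, T = 407.5 K.
Step 2 (isobaric): W = PΔV = (127.9 kPa)(224 − 102 L) = 15604 J.
W_total = 15004 + 15604 = 30608 J.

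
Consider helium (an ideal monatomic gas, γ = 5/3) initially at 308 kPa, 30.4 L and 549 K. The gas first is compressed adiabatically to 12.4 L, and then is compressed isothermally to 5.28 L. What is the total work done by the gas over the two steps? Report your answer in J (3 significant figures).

Step 1 (adiabatic): W = (P₁V₁ − P₂V₂)/(γ−1) = (9363 − 17024)/0.667 = -11491 J.
After step 1: P = 1373 kPa, V = 12.4 L, T = 998.2 K.
Step 2 (isothermal): W = P₁V₁ ln(V₂/V₁) = (17024) ln(5.28/12.4) = -14534 J.
W_total = -11491 − 14534 = -26026 J.

W_total ≈ -26000 J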